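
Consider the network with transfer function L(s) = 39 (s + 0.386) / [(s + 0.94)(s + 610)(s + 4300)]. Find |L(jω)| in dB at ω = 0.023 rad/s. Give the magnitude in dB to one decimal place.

-104.3 dB

|j0.023 + 0.386| = √(0.023² + 0.386²) = 0.3867
|j0.023 + 0.94| = √(0.023² + 0.94²) = 0.9403
|j0.023 + 610| = √(0.023² + 610²) = 610
|j0.023 + 4300| = √(0.023² + 4300²) = 4300
|L(j0.023)| = 39 × 0.3867 / (0.9403 × 610 × 4300) = 6.1146e-06
20 log₁₀(6.1146e-06) = -104.27 dB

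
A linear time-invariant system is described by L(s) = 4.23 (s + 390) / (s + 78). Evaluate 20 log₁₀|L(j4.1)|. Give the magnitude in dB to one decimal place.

|j4.1 + 390| = √(4.1² + 390²) = 390
|j4.1 + 78| = √(4.1² + 78²) = 78.11
|L(j4.1)| = 4.23 × 390 / 78.11 = 21.122
20 log₁₀(21.122) = 26.49 dB

26.5 dB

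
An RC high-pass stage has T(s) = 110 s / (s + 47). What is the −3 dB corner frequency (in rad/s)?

For a single-pole high-pass, the −3 dB point is at the pole: ω = 47 rad/s.

47 rad/s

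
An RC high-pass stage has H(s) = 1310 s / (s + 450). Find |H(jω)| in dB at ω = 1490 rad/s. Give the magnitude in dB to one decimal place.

|j1490| = 1490
|j1490 + 450| = √(1490² + 450²) = 1556
|H(j1490)| = 1310 × 1490 / 1556 = 1254.1
20 log₁₀(1254.1) = 61.97 dB

62.0 dB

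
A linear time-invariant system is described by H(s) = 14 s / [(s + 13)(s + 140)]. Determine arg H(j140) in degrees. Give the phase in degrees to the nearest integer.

-40 deg

∠(j140) = 90.00°
∠(j140 + 13) = arctan(140/13) = 84.69°
∠(j140 + 140) = arctan(140/140) = 45.00°
∠H(j140) = 90.00° − (84.69° + 45.00°) = -39.69°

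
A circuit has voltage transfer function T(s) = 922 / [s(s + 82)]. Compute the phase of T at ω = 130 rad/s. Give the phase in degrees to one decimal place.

∠(j130 + 82) = arctan(130/82) = 57.76°
∠(j130) = 90.00°
∠T(j130) = − (57.76° + 90.00°) = -147.76°

-147.8°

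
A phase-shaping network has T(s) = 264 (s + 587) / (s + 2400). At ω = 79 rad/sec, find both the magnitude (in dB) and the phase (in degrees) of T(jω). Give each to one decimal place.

|j79 + 587| = √(79² + 587²) = 592.3
|j79 + 2400| = √(79² + 2400²) = 2401
|T(j79)| = 264 × 592.3 / 2401 = 65.117
20 log₁₀(65.117) = 36.27 dB
∠(j79 + 587) = arctan(79/587) = 7.66°
∠(j79 + 2400) = arctan(79/2400) = 1.89°
∠T(j79) = 7.66° − 1.89° = 5.78°

|T| = 36.3 dB, ∠T = 5.8 deg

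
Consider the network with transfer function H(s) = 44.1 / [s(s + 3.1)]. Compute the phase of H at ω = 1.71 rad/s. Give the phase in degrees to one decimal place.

-118.9°

∠(j1.71 + 3.1) = arctan(1.71/3.1) = 28.88°
∠(j1.71) = 90.00°
∠H(j1.71) = − (28.88° + 90.00°) = -118.88°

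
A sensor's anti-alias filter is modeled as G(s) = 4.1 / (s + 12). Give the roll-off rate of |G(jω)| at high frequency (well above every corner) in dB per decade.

With 0 zeros and 1 pole, the high-frequency asymptotic slope is 20 × (0 − 1) = -20 dB/decade.

-20 dB/decade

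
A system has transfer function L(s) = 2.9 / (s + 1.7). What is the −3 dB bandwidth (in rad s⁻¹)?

For a single-pole low-pass, the −3 dB point is at the pole: ω = 1.7 rad s⁻¹.

1.7 rad s⁻¹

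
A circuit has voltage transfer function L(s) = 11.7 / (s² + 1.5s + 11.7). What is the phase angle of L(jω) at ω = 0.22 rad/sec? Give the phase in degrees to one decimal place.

-1.6°

∠[(j0.22)² + 1.5(j0.22) + 11.7] = ∠[11.652 + j0.33] = 1.62°
∠L(j0.22) = −1.62° = -1.62°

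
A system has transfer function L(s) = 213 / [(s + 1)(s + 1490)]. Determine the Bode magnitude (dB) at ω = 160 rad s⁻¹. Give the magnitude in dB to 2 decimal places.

-61.03 dB

|j160 + 1| = √(160² + 1²) = 160
|j160 + 1490| = √(160² + 1490²) = 1499
|L(j160)| = 213 / (160 × 1499) = 0.00088833
20 log₁₀(0.00088833) = -61.028 dB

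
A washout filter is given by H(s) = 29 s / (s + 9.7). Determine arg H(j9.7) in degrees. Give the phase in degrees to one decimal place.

∠(j9.7) = 90.00°
∠(j9.7 + 9.7) = arctan(9.7/9.7) = 45.00°
∠H(j9.7) = 90.00° − 45.00° = 45.00°

45.0°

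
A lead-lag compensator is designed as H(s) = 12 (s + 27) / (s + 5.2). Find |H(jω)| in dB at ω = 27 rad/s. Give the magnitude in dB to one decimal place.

24.4 dB

|j27 + 27| = √(27² + 27²) = 38.18
|j27 + 5.2| = √(27² + 5.2²) = 27.5
|H(j27)| = 12 × 38.18 / 27.5 = 16.664
20 log₁₀(16.664) = 24.44 dB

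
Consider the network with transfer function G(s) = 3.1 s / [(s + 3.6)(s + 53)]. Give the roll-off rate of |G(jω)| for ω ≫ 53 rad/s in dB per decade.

-20 dB/decade

With 1 zero and 2 poles, the high-frequency asymptotic slope is 20 × (1 − 2) = -20 dB/decade.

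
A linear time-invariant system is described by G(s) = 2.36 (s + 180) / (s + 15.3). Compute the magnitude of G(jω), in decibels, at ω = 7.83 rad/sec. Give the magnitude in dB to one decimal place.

27.9 dB

|j7.83 + 180| = √(7.83² + 180²) = 180.2
|j7.83 + 15.3| = √(7.83² + 15.3²) = 17.19
|G(j7.83)| = 2.36 × 180.2 / 17.19 = 24.739
20 log₁₀(24.739) = 27.87 dB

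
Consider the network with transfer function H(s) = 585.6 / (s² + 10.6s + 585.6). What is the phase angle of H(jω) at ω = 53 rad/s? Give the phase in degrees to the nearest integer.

∠[(j53)² + 10.6(j53) + 585.6] = ∠[-2223.4 + j561.8] = 165.82°
∠H(j53) = −165.82° = -165.82°

-166°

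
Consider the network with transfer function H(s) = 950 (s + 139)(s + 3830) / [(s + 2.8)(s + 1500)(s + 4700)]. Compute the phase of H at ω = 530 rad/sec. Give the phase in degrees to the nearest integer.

-32°

∠(j530 + 139) = arctan(530/139) = 75.30°
∠(j530 + 3830) = arctan(530/3830) = 7.88°
∠(j530 + 2.8) = arctan(530/2.8) = 89.70°
∠(j530 + 1500) = arctan(530/1500) = 19.46°
∠(j530 + 4700) = arctan(530/4700) = 6.43°
∠H(j530) = 75.30° + 7.88° − (89.70° + 19.46° + 6.43°) = -32.41°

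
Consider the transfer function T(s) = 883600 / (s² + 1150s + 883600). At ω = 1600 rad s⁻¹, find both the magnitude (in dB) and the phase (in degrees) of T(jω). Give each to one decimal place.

|T| = -9.0 dB, ∠T = -132.3°

|(j1600)² + 1150(j1600) + 883600| = |-1.6764e+06 + j1.84e+06| = 2.489e+06
|T(j1600)| = 883600 / 2.489e+06 = 0.35498
20 log₁₀(0.35498) = -9.00 dB
∠[(j1600)² + 1150(j1600) + 883600] = ∠[-1.6764e+06 + j1.84e+06] = 132.34°
∠T(j1600) = −132.34° = -132.34°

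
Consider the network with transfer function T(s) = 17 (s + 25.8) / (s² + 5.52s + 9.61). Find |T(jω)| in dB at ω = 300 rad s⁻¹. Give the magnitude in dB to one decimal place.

-24.9 dB

|j300 + 25.8| = √(300² + 25.8²) = 301.1
|(j300)² + 5.52(j300) + 9.61| = |-89990 + j1656| = 9.001e+04
|T(j300)| = 17 × 301.1 / 9.001e+04 = 0.056872
20 log₁₀(0.056872) = -24.90 dB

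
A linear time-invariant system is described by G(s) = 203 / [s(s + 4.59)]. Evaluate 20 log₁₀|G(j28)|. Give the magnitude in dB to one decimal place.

|j28 + 4.59| = √(28² + 4.59²) = 28.37
|j28| = 28
|G(j28)| = 203 / (28.37 × 28) = 0.25552
20 log₁₀(0.25552) = -11.85 dB

-11.9 dB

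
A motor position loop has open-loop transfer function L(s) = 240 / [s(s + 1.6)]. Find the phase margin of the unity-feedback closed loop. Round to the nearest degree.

Gain crossover: |L(jω)| = 1 at ω ≈ 15.5 rad/s.
∠L(j15.5) = −90° − arctan(15.5/1.6) ≈ -174.09°
PM = 180° + (-174.09°) = 5.91°

6°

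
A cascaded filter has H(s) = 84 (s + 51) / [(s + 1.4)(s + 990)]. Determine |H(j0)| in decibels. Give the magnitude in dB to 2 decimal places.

9.80 dB

H(0) = 84 × 51 / (1.4 × 990) = 3.0909
20 log₁₀(3.0909) = 9.802 dB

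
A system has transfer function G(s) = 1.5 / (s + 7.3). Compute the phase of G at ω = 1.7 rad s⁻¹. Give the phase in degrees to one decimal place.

∠(j1.7 + 7.3) = arctan(1.7/7.3) = 13.11°
∠G(j1.7) = −13.11° = -13.11°

-13.1 deg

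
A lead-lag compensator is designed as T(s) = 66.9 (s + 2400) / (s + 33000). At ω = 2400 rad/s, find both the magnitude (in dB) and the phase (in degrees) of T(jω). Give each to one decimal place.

|j2400 + 2400| = √(2400² + 2400²) = 3394
|j2400 + 33000| = √(2400² + 33000²) = 3.309e+04
|T(j2400)| = 66.9 × 3394 / 3.309e+04 = 6.8627
20 log₁₀(6.8627) = 16.73 dB
∠(j2400 + 2400) = arctan(2400/2400) = 45.00°
∠(j2400 + 33000) = arctan(2400/33000) = 4.16°
∠T(j2400) = 45.00° − 4.16° = 40.84°

|T| = 16.7 dB, ∠T = 40.8°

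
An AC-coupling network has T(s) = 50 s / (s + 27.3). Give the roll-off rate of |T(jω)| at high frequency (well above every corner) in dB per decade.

0 dB/decade

With 1 zero and 1 pole, the high-frequency asymptotic slope is 20 × (1 − 1) = 0 dB/decade.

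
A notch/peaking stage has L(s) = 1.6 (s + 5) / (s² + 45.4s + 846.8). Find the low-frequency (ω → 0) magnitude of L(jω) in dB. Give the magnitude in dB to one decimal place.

L(0) = 1.6 × 5 / 846.8 = 0.0094473
20 log₁₀(0.0094473) = -40.49 dB

-40.5 dB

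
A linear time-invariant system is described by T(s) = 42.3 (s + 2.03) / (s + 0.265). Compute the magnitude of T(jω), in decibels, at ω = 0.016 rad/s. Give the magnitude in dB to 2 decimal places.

|j0.016 + 2.03| = √(0.016² + 2.03²) = 2.03
|j0.016 + 0.265| = √(0.016² + 0.265²) = 0.2655
|T(j0.016)| = 42.3 × 2.03 / 0.2655 = 323.45
20 log₁₀(323.45) = 50.196 dB

50.20 dB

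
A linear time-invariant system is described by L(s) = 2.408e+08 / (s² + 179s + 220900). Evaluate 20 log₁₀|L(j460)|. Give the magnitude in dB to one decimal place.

|(j460)² + 179(j460) + 220900| = |9300 + j82340| = 8.286e+04
|L(j460)| = 2.408e+08 / 8.286e+04 = 2906
20 log₁₀(2906) = 69.27 dB

69.3 dB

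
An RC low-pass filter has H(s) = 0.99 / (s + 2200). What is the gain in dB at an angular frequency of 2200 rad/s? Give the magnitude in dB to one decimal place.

|j2200 + 2200| = √(2200² + 2200²) = 3111
|H(j2200)| = 0.99 / 3111 = 0.0003182
20 log₁₀(0.0003182) = -69.95 dB

-69.9 dB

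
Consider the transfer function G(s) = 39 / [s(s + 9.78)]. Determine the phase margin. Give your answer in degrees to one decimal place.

Gain crossover: |G(jω)| = 1 at ω ≈ 3.73 rad s⁻¹.
∠G(j3.73) = −90° − arctan(3.73/9.78) ≈ -110.86°
PM = 180° + (-110.86°) = 69.14°

69.1°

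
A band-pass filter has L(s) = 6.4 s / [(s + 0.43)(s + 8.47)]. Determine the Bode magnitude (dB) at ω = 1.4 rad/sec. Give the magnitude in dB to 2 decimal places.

-2.94 dB

|j1.4| = 1.4
|j1.4 + 0.43| = √(1.4² + 0.43²) = 1.465
|j1.4 + 8.47| = √(1.4² + 8.47²) = 8.585
|L(j1.4)| = 6.4 × 1.4 / (1.465 × 8.585) = 0.71264
20 log₁₀(0.71264) = -2.943 dB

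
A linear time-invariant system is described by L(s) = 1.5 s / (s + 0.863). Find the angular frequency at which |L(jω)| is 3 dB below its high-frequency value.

0.863 rad/s

For a single-pole high-pass, the −3 dB point is at the pole: ω = 0.863 rad/s.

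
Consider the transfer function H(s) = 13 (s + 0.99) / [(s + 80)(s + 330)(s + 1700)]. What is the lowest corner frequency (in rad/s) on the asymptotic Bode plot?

0.99 rad/s

Break frequencies occur at each pole and zero magnitude: 0.99 rad/s, 80 rad/s, 330 rad/s, 1700 rad/s.
The lowest is 0.99 rad/s.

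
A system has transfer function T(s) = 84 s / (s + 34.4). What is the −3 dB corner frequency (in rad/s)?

For a single-pole high-pass, the −3 dB point is at the pole: ω = 34.4 rad/s.

34.4 rad/s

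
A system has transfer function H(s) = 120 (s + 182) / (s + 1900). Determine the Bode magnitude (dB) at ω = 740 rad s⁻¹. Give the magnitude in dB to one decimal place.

33.0 dB

|j740 + 182| = √(740² + 182²) = 762.1
|j740 + 1900| = √(740² + 1900²) = 2039
|H(j740)| = 120 × 762.1 / 2039 = 44.848
20 log₁₀(44.848) = 33.03 dB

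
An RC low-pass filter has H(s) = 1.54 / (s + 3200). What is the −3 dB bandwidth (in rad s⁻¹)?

For a single-pole low-pass, the −3 dB point is at the pole: ω = 3200 rad s⁻¹.

3200 rad s⁻¹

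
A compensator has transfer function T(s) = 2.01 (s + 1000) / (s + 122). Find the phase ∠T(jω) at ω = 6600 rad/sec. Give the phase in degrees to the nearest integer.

∠(j6600 + 1000) = arctan(6600/1000) = 81.38°
∠(j6600 + 122) = arctan(6600/122) = 88.94°
∠T(j6600) = 81.38° − 88.94° = -7.56°

-8°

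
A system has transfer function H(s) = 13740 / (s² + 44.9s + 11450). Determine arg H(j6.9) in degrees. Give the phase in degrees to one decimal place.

-1.6°

∠[(j6.9)² + 44.9(j6.9) + 11450] = ∠[11402 + j309.81] = 1.56°
∠H(j6.9) = −1.56° = -1.56°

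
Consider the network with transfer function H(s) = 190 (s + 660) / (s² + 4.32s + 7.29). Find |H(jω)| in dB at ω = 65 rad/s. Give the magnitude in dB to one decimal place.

|j65 + 660| = √(65² + 660²) = 663.2
|(j65)² + 4.32(j65) + 7.29| = |-4217.7 + j280.8| = 4227
|H(j65)| = 190 × 663.2 / 4227 = 29.81
20 log₁₀(29.81) = 29.49 dB

29.5 dB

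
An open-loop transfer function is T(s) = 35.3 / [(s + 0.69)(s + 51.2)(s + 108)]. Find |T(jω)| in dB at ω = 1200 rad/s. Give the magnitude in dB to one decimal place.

-153.8 dB

|j1200 + 0.69| = √(1200² + 0.69²) = 1200
|j1200 + 51.2| = √(1200² + 51.2²) = 1201
|j1200 + 108| = √(1200² + 108²) = 1205
|T(j1200)| = 35.3 / (1200 × 1201 × 1205) = 2.0328e-08
20 log₁₀(2.0328e-08) = -153.84 dB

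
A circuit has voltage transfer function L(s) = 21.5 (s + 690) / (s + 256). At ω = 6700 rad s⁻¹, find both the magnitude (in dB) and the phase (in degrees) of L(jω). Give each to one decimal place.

|L| = 26.7 dB, ∠L = -3.7°

|j6700 + 690| = √(6700² + 690²) = 6735
|j6700 + 256| = √(6700² + 256²) = 6705
|L(j6700)| = 21.5 × 6735 / 6705 = 21.598
20 log₁₀(21.598) = 26.69 dB
∠(j6700 + 690) = arctan(6700/690) = 84.12°
∠(j6700 + 256) = arctan(6700/256) = 87.81°
∠L(j6700) = 84.12° − 87.81° = -3.69°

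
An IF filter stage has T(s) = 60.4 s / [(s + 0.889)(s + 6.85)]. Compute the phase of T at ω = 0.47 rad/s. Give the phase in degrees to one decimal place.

58.2°

∠(j0.47) = 90.00°
∠(j0.47 + 0.889) = arctan(0.47/0.889) = 27.86°
∠(j0.47 + 6.85) = arctan(0.47/6.85) = 3.93°
∠T(j0.47) = 90.00° − (27.86° + 3.93°) = 58.21°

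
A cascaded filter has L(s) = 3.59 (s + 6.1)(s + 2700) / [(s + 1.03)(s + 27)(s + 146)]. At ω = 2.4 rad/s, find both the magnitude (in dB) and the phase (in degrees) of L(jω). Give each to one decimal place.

|L| = 15.8 dB, ∠L = -51.3 deg

|j2.4 + 6.1| = √(2.4² + 6.1²) = 6.555
|j2.4 + 2700| = √(2.4² + 2700²) = 2700
|j2.4 + 1.03| = √(2.4² + 1.03²) = 2.612
|j2.4 + 27| = √(2.4² + 27²) = 27.11
|j2.4 + 146| = √(2.4² + 146²) = 146
|L(j2.4)| = 3.59 × 6.555 × 2700 / (2.612 × 27.11 × 146) = 6.1466
20 log₁₀(6.1466) = 15.77 dB
∠(j2.4 + 6.1) = arctan(2.4/6.1) = 21.48°
∠(j2.4 + 2700) = arctan(2.4/2700) = 0.05°
∠(j2.4 + 1.03) = arctan(2.4/1.03) = 66.77°
∠(j2.4 + 27) = arctan(2.4/27) = 5.08°
∠(j2.4 + 146) = arctan(2.4/146) = 0.94°
∠L(j2.4) = 21.48° + 0.05° − (66.77° + 5.08° + 0.94°) = -51.27°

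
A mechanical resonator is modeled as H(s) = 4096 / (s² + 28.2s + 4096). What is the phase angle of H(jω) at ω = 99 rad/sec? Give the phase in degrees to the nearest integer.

-154°

∠[(j99)² + 28.2(j99) + 4096] = ∠[-5705 + j2791.8] = 153.92°
∠H(j99) = −153.92° = -153.92°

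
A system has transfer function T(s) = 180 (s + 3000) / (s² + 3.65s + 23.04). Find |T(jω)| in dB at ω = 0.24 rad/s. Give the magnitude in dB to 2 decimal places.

87.41 dB

|j0.24 + 3000| = √(0.24² + 3000²) = 3000
|(j0.24)² + 3.65(j0.24) + 23.04| = |22.982 + j0.876| = 23
|T(j0.24)| = 180 × 3000 / 23 = 23479
20 log₁₀(23479) = 87.414 dB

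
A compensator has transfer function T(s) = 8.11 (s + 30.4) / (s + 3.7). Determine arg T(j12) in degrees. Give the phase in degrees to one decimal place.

-51.3°

∠(j12 + 30.4) = arctan(12/30.4) = 21.54°
∠(j12 + 3.7) = arctan(12/3.7) = 72.86°
∠T(j12) = 21.54° − 72.86° = -51.32°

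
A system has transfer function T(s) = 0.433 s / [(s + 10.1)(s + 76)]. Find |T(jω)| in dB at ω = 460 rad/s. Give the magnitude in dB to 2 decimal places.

-60.64 dB

|j460| = 460
|j460 + 10.1| = √(460² + 10.1²) = 460.1
|j460 + 76| = √(460² + 76²) = 466.2
|T(j460)| = 0.433 × 460 / (460.1 × 466.2) = 0.00092849
20 log₁₀(0.00092849) = -60.644 dB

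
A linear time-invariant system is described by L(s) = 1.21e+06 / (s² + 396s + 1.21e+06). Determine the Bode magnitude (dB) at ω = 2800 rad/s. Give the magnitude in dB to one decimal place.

|(j2800)² + 396(j2800) + 1.21e+06| = |-6.63e+06 + j1.1088e+06| = 6.722e+06
|L(j2800)| = 1.21e+06 / 6.722e+06 = 0.18
20 log₁₀(0.18) = -14.89 dB

-14.9 dB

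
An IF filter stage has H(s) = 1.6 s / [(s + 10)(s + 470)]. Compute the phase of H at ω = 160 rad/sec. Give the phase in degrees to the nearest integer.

-15 deg

∠(j160) = 90.00°
∠(j160 + 10) = arctan(160/10) = 86.42°
∠(j160 + 470) = arctan(160/470) = 18.80°
∠H(j160) = 90.00° − (86.42° + 18.80°) = -15.22°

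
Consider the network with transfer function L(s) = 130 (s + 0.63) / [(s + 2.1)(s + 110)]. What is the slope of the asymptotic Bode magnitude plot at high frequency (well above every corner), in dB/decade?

With 1 zero and 2 poles, the high-frequency asymptotic slope is 20 × (1 − 2) = -20 dB/decade.

-20 dB/decade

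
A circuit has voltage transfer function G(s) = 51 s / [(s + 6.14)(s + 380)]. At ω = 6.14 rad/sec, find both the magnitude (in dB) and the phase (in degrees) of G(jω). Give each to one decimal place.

|G| = -20.5 dB, ∠G = 44.1 deg

|j6.14| = 6.14
|j6.14 + 6.14| = √(6.14² + 6.14²) = 8.683
|j6.14 + 380| = √(6.14² + 380²) = 380
|G(j6.14)| = 51 × 6.14 / (8.683 × 380) = 0.094889
20 log₁₀(0.094889) = -20.46 dB
∠(j6.14) = 90.00°
∠(j6.14 + 6.14) = arctan(6.14/6.14) = 45.00°
∠(j6.14 + 380) = arctan(6.14/380) = 0.93°
∠G(j6.14) = 90.00° − (45.00° + 0.93°) = 44.07°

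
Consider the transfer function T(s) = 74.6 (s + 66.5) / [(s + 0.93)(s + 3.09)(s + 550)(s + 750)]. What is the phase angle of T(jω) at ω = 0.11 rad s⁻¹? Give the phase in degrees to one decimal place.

∠(j0.11 + 66.5) = arctan(0.11/66.5) = 0.09°
∠(j0.11 + 0.93) = arctan(0.11/0.93) = 6.75°
∠(j0.11 + 3.09) = arctan(0.11/3.09) = 2.04°
∠(j0.11 + 550) = arctan(0.11/550) = 0.01°
∠(j0.11 + 750) = arctan(0.11/750) = 0.01°
∠T(j0.11) = 0.09° − (6.75° + 2.04° + 0.01° + 0.01°) = -8.71°

-8.7°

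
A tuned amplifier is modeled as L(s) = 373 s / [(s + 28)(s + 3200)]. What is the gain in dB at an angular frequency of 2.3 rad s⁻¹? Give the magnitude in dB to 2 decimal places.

-40.41 dB

|j2.3| = 2.3
|j2.3 + 28| = √(2.3² + 28²) = 28.09
|j2.3 + 3200| = √(2.3² + 3200²) = 3200
|L(j2.3)| = 373 × 2.3 / (28.09 × 3200) = 0.0095426
20 log₁₀(0.0095426) = -40.407 dB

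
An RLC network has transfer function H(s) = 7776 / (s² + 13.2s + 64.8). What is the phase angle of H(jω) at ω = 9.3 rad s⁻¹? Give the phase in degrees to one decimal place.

∠[(j9.3)² + 13.2(j9.3) + 64.8] = ∠[-21.69 + j122.76] = 100.02°
∠H(j9.3) = −100.02° = -100.02°

-100.0°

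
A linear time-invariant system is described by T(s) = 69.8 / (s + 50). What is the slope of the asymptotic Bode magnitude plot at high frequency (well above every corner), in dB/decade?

-20 dB/decade

With 0 zeros and 1 pole, the high-frequency asymptotic slope is 20 × (0 − 1) = -20 dB/decade.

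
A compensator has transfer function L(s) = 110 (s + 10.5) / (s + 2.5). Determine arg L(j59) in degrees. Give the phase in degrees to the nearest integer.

-8°

∠(j59 + 10.5) = arctan(59/10.5) = 79.91°
∠(j59 + 2.5) = arctan(59/2.5) = 87.57°
∠L(j59) = 79.91° − 87.57° = -7.66°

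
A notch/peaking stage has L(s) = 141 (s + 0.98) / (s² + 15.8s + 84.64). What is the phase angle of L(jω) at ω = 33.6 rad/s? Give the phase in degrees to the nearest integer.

∠(j33.6 + 0.98) = arctan(33.6/0.98) = 88.33°
∠[(j33.6)² + 15.8(j33.6) + 84.64] = ∠[-1044.3 + j530.88] = 153.05°
∠L(j33.6) = 88.33° − 153.05° = -64.72°

-65 deg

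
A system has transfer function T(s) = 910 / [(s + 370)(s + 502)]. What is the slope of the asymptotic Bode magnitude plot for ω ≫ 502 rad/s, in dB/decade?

With 0 zeros and 2 poles, the high-frequency asymptotic slope is 20 × (0 − 2) = -40 dB/decade.

-40 dB/decade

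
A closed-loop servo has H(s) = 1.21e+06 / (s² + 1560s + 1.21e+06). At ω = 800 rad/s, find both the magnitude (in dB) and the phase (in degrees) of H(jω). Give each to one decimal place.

|(j800)² + 1560(j800) + 1.21e+06| = |5.7e+05 + j1.248e+06| = 1.372e+06
|H(j800)| = 1.21e+06 / 1.372e+06 = 0.88192
20 log₁₀(0.88192) = -1.09 dB
∠[(j800)² + 1560(j800) + 1.21e+06] = ∠[5.7e+05 + j1.248e+06] = 65.45°
∠H(j800) = −65.45° = -65.45°

|H| = -1.1 dB, ∠H = -65.5°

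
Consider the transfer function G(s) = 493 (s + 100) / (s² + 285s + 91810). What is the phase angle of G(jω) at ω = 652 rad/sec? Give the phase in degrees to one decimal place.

-69.6°

∠(j652 + 100) = arctan(652/100) = 81.28°
∠[(j652)² + 285(j652) + 91810] = ∠[-3.3329e+05 + j1.8582e+05] = 150.86°
∠G(j652) = 81.28° − 150.86° = -69.58°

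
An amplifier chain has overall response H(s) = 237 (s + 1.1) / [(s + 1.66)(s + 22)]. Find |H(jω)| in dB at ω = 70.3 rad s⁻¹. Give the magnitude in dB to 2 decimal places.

|j70.3 + 1.1| = √(70.3² + 1.1²) = 70.31
|j70.3 + 1.66| = √(70.3² + 1.66²) = 70.32
|j70.3 + 22| = √(70.3² + 22²) = 73.66
|H(j70.3)| = 237 × 70.31 / (70.32 × 73.66) = 3.2169
20 log₁₀(3.2169) = 10.149 dB

10.15 dB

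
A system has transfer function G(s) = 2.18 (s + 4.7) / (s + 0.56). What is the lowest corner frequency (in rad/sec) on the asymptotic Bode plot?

0.56 rad/sec

Break frequencies occur at each pole and zero magnitude: 0.56 rad/sec, 4.7 rad/sec.
The lowest is 0.56 rad/sec.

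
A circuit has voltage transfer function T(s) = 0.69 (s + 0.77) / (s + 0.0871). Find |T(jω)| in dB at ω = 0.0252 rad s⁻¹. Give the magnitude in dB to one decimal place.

15.4 dB

|j0.0252 + 0.77| = √(0.0252² + 0.77²) = 0.7704
|j0.0252 + 0.0871| = √(0.0252² + 0.0871²) = 0.09067
|T(j0.0252)| = 0.69 × 0.7704 / 0.09067 = 5.8627
20 log₁₀(5.8627) = 15.36 dB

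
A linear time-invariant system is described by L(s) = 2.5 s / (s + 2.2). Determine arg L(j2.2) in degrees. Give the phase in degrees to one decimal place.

45.0 deg

∠(j2.2) = 90.00°
∠(j2.2 + 2.2) = arctan(2.2/2.2) = 45.00°
∠L(j2.2) = 90.00° − 45.00° = 45.00°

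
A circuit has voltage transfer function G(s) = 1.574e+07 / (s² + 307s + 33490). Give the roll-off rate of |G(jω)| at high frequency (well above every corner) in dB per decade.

With 0 zeros and 2 poles, the high-frequency asymptotic slope is 20 × (0 − 2) = -40 dB/decade.

-40 dB/decade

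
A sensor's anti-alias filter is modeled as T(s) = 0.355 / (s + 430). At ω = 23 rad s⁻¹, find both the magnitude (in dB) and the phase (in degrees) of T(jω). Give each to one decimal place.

|T| = -61.7 dB, ∠T = -3.1 deg

|j23 + 430| = √(23² + 430²) = 430.6
|T(j23)| = 0.355 / 430.6 = 0.0008244
20 log₁₀(0.0008244) = -61.68 dB
∠(j23 + 430) = arctan(23/430) = 3.06°
∠T(j23) = −3.06° = -3.06°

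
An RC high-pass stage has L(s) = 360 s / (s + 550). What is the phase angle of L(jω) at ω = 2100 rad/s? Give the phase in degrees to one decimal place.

14.7°

∠(j2100) = 90.00°
∠(j2100 + 550) = arctan(2100/550) = 75.32°
∠L(j2100) = 90.00° − 75.32° = 14.68°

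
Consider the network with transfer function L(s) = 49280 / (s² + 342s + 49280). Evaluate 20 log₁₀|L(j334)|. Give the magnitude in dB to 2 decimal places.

|(j334)² + 342(j334) + 49280| = |-62276 + j1.1423e+05| = 1.301e+05
|L(j334)| = 49280 / 1.301e+05 = 0.37878
20 log₁₀(0.37878) = -8.432 dB

-8.43 dB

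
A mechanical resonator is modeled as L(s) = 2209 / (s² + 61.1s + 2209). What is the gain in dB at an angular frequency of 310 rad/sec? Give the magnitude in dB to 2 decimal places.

|(j310)² + 61.1(j310) + 2209| = |-93891 + j18941| = 9.578e+04
|L(j310)| = 2209 / 9.578e+04 = 0.023063
20 log₁₀(0.023063) = -32.742 dB

-32.74 dB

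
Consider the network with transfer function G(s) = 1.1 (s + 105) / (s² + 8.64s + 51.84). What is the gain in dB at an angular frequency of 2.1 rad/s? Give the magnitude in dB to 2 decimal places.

7.14 dB

|j2.1 + 105| = √(2.1² + 105²) = 105
|(j2.1)² + 8.64(j2.1) + 51.84| = |47.43 + j18.144| = 50.78
|G(j2.1)| = 1.1 × 105 / 50.78 = 2.2749
20 log₁₀(2.2749) = 7.139 dB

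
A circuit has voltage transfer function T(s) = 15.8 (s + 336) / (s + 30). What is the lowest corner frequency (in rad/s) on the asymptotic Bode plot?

30 rad/s

Break frequencies occur at each pole and zero magnitude: 30 rad/s, 336 rad/s.
The lowest is 30 rad/s.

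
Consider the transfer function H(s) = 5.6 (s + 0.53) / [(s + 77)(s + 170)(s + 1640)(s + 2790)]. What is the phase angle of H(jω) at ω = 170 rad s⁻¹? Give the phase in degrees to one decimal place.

∠(j170 + 0.53) = arctan(170/0.53) = 89.82°
∠(j170 + 77) = arctan(170/77) = 65.63°
∠(j170 + 170) = arctan(170/170) = 45.00°
∠(j170 + 1640) = arctan(170/1640) = 5.92°
∠(j170 + 2790) = arctan(170/2790) = 3.49°
∠H(j170) = 89.82° − (65.63° + 45.00° + 5.92° + 3.49°) = -30.22°

-30.2°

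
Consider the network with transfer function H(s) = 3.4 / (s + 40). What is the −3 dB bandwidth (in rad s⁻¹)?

For a single-pole low-pass, the −3 dB point is at the pole: ω = 40 rad s⁻¹.

40 rad s⁻¹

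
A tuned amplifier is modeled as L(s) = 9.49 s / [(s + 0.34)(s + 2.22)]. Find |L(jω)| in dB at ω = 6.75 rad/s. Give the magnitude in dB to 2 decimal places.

|j6.75| = 6.75
|j6.75 + 0.34| = √(6.75² + 0.34²) = 6.759
|j6.75 + 2.22| = √(6.75² + 2.22²) = 7.106
|L(j6.75)| = 9.49 × 6.75 / (6.759 × 7.106) = 1.3339
20 log₁₀(1.3339) = 2.502 dB

2.50 dB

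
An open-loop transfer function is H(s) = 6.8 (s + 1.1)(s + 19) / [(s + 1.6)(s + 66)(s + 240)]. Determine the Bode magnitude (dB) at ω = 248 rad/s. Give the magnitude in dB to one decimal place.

|j248 + 1.1| = √(248² + 1.1²) = 248
|j248 + 19| = √(248² + 19²) = 248.7
|j248 + 1.6| = √(248² + 1.6²) = 248
|j248 + 66| = √(248² + 66²) = 256.6
|j248 + 240| = √(248² + 240²) = 345.1
|H(j248)| = 6.8 × 248 × 248.7 / (248 × 256.6 × 345.1) = 0.019096
20 log₁₀(0.019096) = -34.38 dB

-34.4 dB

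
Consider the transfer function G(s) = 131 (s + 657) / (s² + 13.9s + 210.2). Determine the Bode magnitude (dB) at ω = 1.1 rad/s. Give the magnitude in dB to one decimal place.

52.3 dB

|j1.1 + 657| = √(1.1² + 657²) = 657
|(j1.1)² + 13.9(j1.1) + 210.2| = |208.99 + j15.29| = 209.5
|G(j1.1)| = 131 × 657 / 209.5 = 410.73
20 log₁₀(410.73) = 52.27 dB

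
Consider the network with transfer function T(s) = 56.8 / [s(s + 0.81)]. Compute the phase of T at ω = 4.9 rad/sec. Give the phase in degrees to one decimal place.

-170.6°

∠(j4.9 + 0.81) = arctan(4.9/0.81) = 80.61°
∠(j4.9) = 90.00°
∠T(j4.9) = − (80.61° + 90.00°) = -170.61°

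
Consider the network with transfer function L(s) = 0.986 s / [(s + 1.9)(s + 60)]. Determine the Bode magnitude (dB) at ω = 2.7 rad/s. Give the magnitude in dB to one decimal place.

|j2.7| = 2.7
|j2.7 + 1.9| = √(2.7² + 1.9²) = 3.302
|j2.7 + 60| = √(2.7² + 60²) = 60.06
|L(j2.7)| = 0.986 × 2.7 / (3.302 × 60.06) = 0.013426
20 log₁₀(0.013426) = -37.44 dB

-37.4 dB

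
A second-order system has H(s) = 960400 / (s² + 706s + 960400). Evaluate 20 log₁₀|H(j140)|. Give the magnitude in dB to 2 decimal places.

|(j140)² + 706(j140) + 960400| = |9.408e+05 + j98840| = 9.46e+05
|H(j140)| = 960400 / 9.46e+05 = 1.0152
20 log₁₀(1.0152) = 0.131 dB

0.13 dB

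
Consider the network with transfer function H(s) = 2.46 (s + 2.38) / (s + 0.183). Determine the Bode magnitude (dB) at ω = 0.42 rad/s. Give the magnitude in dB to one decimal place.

22.3 dB

|j0.42 + 2.38| = √(0.42² + 2.38²) = 2.417
|j0.42 + 0.183| = √(0.42² + 0.183²) = 0.4581
|H(j0.42)| = 2.46 × 2.417 / 0.4581 = 12.977
20 log₁₀(12.977) = 22.26 dB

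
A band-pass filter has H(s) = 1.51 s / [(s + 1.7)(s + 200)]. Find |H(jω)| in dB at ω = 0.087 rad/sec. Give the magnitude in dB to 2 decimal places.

|j0.087| = 0.087
|j0.087 + 1.7| = √(0.087² + 1.7²) = 1.702
|j0.087 + 200| = √(0.087² + 200²) = 200
|H(j0.087)| = 1.51 × 0.087 / (1.702 × 200) = 0.00038588
20 log₁₀(0.00038588) = -68.271 dB

-68.27 dB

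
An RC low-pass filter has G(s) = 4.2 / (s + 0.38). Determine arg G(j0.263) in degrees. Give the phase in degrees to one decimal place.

∠(j0.263 + 0.38) = arctan(0.263/0.38) = 34.69°
∠G(j0.263) = −34.69° = -34.69°

-34.7°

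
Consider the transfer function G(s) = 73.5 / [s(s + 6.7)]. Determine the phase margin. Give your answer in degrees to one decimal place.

Gain crossover: |G(jω)| = 1 at ω ≈ 7.38 rad/s.
∠G(j7.38) = −90° − arctan(7.38/6.7) ≈ -137.75°
PM = 180° + (-137.75°) = 42.25°

42.3 deg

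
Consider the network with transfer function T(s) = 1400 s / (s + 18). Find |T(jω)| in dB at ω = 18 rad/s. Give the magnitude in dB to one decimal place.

59.9 dB

|j18| = 18
|j18 + 18| = √(18² + 18²) = 25.46
|T(j18)| = 1400 × 18 / 25.46 = 989.95
20 log₁₀(989.95) = 59.91 dB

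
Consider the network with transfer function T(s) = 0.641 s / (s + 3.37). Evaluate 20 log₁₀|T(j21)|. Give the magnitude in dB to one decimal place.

|j21| = 21
|j21 + 3.37| = √(21² + 3.37²) = 21.27
|T(j21)| = 0.641 × 21 / 21.27 = 0.6329
20 log₁₀(0.6329) = -3.97 dB

-4.0 dB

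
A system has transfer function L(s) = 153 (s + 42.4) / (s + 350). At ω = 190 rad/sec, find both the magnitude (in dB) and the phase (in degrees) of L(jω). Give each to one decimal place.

|L| = 37.5 dB, ∠L = 48.9°

|j190 + 42.4| = √(190² + 42.4²) = 194.7
|j190 + 350| = √(190² + 350²) = 398.2
|L(j190)| = 153 × 194.7 / 398.2 = 74.791
20 log₁₀(74.791) = 37.48 dB
∠(j190 + 42.4) = arctan(190/42.4) = 77.42°
∠(j190 + 350) = arctan(190/350) = 28.50°
∠L(j190) = 77.42° − 28.50° = 48.92°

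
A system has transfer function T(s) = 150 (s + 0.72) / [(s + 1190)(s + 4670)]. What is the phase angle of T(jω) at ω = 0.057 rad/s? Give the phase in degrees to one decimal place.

4.5°

∠(j0.057 + 0.72) = arctan(0.057/0.72) = 4.53°
∠(j0.057 + 1190) = arctan(0.057/1190) = 0.00°
∠(j0.057 + 4670) = arctan(0.057/4670) = 0.00°
∠T(j0.057) = 4.53° − (0.00° + 0.00°) = 4.52°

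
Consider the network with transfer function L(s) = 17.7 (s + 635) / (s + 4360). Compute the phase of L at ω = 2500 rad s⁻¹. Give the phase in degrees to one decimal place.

∠(j2500 + 635) = arctan(2500/635) = 75.75°
∠(j2500 + 4360) = arctan(2500/4360) = 29.83°
∠L(j2500) = 75.75° − 29.83° = 45.92°

45.9°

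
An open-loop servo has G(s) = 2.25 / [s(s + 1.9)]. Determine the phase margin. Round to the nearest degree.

61°

Gain crossover: |G(jω)| = 1 at ω ≈ 1.04 rad s⁻¹.
∠G(j1.04) = −90° − arctan(1.04/1.9) ≈ -118.67°
PM = 180° + (-118.67°) = 61.33°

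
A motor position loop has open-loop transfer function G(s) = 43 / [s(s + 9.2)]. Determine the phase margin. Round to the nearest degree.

Gain crossover: |G(jω)| = 1 at ω ≈ 4.24 rad/sec.
∠G(j4.24) = −90° − arctan(4.24/9.2) ≈ -114.76°
PM = 180° + (-114.76°) = 65.24°

65°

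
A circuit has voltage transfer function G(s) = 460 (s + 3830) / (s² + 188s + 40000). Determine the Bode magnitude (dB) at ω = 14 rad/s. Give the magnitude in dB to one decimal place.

|j14 + 3830| = √(14² + 3830²) = 3830
|(j14)² + 188(j14) + 40000| = |39804 + j2632| = 3.989e+04
|G(j14)| = 460 × 3830 / 3.989e+04 = 44.166
20 log₁₀(44.166) = 32.90 dB

32.9 dB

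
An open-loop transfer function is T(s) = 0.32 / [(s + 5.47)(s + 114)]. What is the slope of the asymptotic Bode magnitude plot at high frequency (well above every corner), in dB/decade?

With 0 zeros and 2 poles, the high-frequency asymptotic slope is 20 × (0 − 2) = -40 dB/decade.

-40 dB/decade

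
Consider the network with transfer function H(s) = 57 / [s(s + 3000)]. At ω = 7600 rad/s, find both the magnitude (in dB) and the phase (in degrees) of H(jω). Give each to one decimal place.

|j7600 + 3000| = √(7600² + 3000²) = 8171
|j7600| = 7600
|H(j7600)| = 57 / (8171 × 7600) = 9.1792e-07
20 log₁₀(9.1792e-07) = -120.74 dB
∠(j7600 + 3000) = arctan(7600/3000) = 68.46°
∠(j7600) = 90.00°
∠H(j7600) = − (68.46° + 90.00°) = -158.46°

|H| = -120.7 dB, ∠H = -158.5°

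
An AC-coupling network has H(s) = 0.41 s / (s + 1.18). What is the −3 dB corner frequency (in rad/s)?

For a single-pole high-pass, the −3 dB point is at the pole: ω = 1.18 rad/s.

1.18 rad/s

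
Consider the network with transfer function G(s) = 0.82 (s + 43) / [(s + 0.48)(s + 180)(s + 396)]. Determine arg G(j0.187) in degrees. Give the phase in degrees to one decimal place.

-21.1°

∠(j0.187 + 43) = arctan(0.187/43) = 0.25°
∠(j0.187 + 0.48) = arctan(0.187/0.48) = 21.29°
∠(j0.187 + 180) = arctan(0.187/180) = 0.06°
∠(j0.187 + 396) = arctan(0.187/396) = 0.03°
∠G(j0.187) = 0.25° − (21.29° + 0.06° + 0.03°) = -21.12°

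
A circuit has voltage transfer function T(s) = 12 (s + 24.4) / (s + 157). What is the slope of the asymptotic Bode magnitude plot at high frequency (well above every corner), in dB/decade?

With 1 zero and 1 pole, the high-frequency asymptotic slope is 20 × (1 − 1) = 0 dB/decade.

0 dB/decade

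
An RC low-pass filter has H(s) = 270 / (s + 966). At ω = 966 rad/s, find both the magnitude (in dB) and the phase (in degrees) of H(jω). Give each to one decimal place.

|j966 + 966| = √(966² + 966²) = 1366
|H(j966)| = 270 / 1366 = 0.19764
20 log₁₀(0.19764) = -14.08 dB
∠(j966 + 966) = arctan(966/966) = 45.00°
∠H(j966) = −45.00° = -45.00°

|H| = -14.1 dB, ∠H = -45.0°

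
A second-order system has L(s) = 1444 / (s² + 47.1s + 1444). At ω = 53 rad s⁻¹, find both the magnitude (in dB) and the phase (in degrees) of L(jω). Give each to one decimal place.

|L| = -5.9 dB, ∠L = -118.7°

|(j53)² + 47.1(j53) + 1444| = |-1365 + j2496.3| = 2845
|L(j53)| = 1444 / 2845 = 0.50753
20 log₁₀(0.50753) = -5.89 dB
∠[(j53)² + 47.1(j53) + 1444] = ∠[-1365 + j2496.3] = 118.67°
∠L(j53) = −118.67° = -118.67°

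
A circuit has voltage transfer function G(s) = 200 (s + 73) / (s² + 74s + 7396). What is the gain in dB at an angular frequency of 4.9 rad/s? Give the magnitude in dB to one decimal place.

5.9 dB

|j4.9 + 73| = √(4.9² + 73²) = 73.16
|(j4.9)² + 74(j4.9) + 7396| = |7372 + j362.6| = 7381
|G(j4.9)| = 200 × 73.16 / 7381 = 1.9825
20 log₁₀(1.9825) = 5.94 dB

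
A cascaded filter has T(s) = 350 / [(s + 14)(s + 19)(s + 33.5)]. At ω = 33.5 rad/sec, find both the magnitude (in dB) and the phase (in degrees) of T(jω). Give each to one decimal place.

|T| = -45.5 dB, ∠T = -172.8°

|j33.5 + 14| = √(33.5² + 14²) = 36.31
|j33.5 + 19| = √(33.5² + 19²) = 38.51
|j33.5 + 33.5| = √(33.5² + 33.5²) = 47.38
|T(j33.5)| = 350 / (36.31 × 38.51 × 47.38) = 0.0052833
20 log₁₀(0.0052833) = -45.54 dB
∠(j33.5 + 14) = arctan(33.5/14) = 67.32°
∠(j33.5 + 19) = arctan(33.5/19) = 60.44°
∠(j33.5 + 33.5) = arctan(33.5/33.5) = 45.00°
∠T(j33.5) = − (67.32° + 60.44° + 45.00°) = -172.76°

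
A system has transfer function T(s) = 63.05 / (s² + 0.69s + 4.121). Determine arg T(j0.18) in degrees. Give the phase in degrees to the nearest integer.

∠[(j0.18)² + 0.69(j0.18) + 4.121] = ∠[4.0886 + j0.1242] = 1.74°
∠T(j0.18) = −1.74° = -1.74°

-2°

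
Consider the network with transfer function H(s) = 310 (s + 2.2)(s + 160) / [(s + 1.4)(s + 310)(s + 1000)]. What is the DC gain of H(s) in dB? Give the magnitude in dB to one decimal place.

-12.0 dB

H(0) = 310 × 2.2 × 160 / (1.4 × 310 × 1000) = 0.25143
20 log₁₀(0.25143) = -11.99 dB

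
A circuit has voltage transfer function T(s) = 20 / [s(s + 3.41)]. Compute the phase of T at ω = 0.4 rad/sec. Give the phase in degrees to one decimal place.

-96.7°

∠(j0.4 + 3.41) = arctan(0.4/3.41) = 6.69°
∠(j0.4) = 90.00°
∠T(j0.4) = − (6.69° + 90.00°) = -96.69°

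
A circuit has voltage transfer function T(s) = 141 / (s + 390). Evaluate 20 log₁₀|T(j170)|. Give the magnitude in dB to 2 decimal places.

-9.59 dB

|j170 + 390| = √(170² + 390²) = 425.4
|T(j170)| = 141 / 425.4 = 0.33142
20 log₁₀(0.33142) = -9.592 dB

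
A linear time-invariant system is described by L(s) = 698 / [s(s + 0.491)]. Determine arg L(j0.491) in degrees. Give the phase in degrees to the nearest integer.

∠(j0.491 + 0.491) = arctan(0.491/0.491) = 45.00°
∠(j0.491) = 90.00°
∠L(j0.491) = − (45.00° + 90.00°) = -135.00°

-135°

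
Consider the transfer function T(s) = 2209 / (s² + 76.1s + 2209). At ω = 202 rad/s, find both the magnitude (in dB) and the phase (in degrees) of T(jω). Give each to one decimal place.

|T| = -25.5 dB, ∠T = -158.3 deg

|(j202)² + 76.1(j202) + 2209| = |-38595 + j15372| = 4.154e+04
|T(j202)| = 2209 / 4.154e+04 = 0.053173
20 log₁₀(0.053173) = -25.49 dB
∠[(j202)² + 76.1(j202) + 2209] = ∠[-38595 + j15372] = 158.28°
∠T(j202) = −158.28° = -158.28°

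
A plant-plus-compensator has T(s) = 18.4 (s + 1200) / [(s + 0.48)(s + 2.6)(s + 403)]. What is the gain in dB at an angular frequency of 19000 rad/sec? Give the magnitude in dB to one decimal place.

-145.8 dB

|j19000 + 1200| = √(19000² + 1200²) = 1.904e+04
|j19000 + 0.48| = √(19000² + 0.48²) = 1.9e+04
|j19000 + 2.6| = √(19000² + 2.6²) = 1.9e+04
|j19000 + 403| = √(19000² + 403²) = 1.9e+04
|T(j19000)| = 18.4 × 1.904e+04 / (1.9e+04 × 1.9e+04 × 1.9e+04) = 5.106e-08
20 log₁₀(5.106e-08) = -145.84 dB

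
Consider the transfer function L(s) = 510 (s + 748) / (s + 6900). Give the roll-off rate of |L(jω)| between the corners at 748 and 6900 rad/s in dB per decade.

In this band the factors already past their corner are: zero at 748; net slope = 20 dB/decade.

20 dB/decade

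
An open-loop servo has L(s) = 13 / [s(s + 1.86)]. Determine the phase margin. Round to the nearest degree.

29°

Gain crossover: |L(jω)| = 1 at ω ≈ 3.37 rad s⁻¹.
∠L(j3.37) = −90° − arctan(3.37/1.86) ≈ -151.13°
PM = 180° + (-151.13°) = 28.87°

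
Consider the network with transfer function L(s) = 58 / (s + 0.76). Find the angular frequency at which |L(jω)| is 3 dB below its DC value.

0.76 rad s⁻¹

For a single-pole low-pass, the −3 dB point is at the pole: ω = 0.76 rad s⁻¹.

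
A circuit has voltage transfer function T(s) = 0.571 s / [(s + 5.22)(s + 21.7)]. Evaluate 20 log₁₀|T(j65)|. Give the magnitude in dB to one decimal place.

-41.6 dB

|j65| = 65
|j65 + 5.22| = √(65² + 5.22²) = 65.21
|j65 + 21.7| = √(65² + 21.7²) = 68.53
|T(j65)| = 0.571 × 65 / (65.21 × 68.53) = 0.0083058
20 log₁₀(0.0083058) = -41.61 dB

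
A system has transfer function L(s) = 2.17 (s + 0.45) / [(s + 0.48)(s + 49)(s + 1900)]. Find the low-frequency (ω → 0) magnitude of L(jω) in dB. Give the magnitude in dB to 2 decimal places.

-93.21 dB

L(0) = 2.17 × 0.45 / (0.48 × 49 × 1900) = 2.1852e-05
20 log₁₀(2.1852e-05) = -93.210 dB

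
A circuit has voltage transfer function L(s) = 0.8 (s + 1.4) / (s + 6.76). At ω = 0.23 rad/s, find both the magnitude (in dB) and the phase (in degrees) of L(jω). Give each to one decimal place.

|L| = -15.5 dB, ∠L = 7.4 deg

|j0.23 + 1.4| = √(0.23² + 1.4²) = 1.419
|j0.23 + 6.76| = √(0.23² + 6.76²) = 6.764
|L(j0.23)| = 0.8 × 1.419 / 6.764 = 0.1678
20 log₁₀(0.1678) = -15.50 dB
∠(j0.23 + 1.4) = arctan(0.23/1.4) = 9.33°
∠(j0.23 + 6.76) = arctan(0.23/6.76) = 1.95°
∠L(j0.23) = 9.33° − 1.95° = 7.38°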